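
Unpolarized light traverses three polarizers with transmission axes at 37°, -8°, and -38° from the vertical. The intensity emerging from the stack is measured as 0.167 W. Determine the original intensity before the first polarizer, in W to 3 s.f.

I₀ ≈ 0.891 W

Unpolarized light through the first polarizer → I₁ = ½ I₀, now polarized at 37°.
I₂ = I₁ cos²(-8° − 37°) = 0.5 I₀ · cos²(45°) = 0.25 I₀.
I₃ = I₂ cos²(-38° + 8°) = 0.25 I₀ · cos²(30°) = 0.1875 I₀.
So 0.167 W = 0.1875 I₀, giving I₀ = 0.167/0.1875 = 0.8907 W.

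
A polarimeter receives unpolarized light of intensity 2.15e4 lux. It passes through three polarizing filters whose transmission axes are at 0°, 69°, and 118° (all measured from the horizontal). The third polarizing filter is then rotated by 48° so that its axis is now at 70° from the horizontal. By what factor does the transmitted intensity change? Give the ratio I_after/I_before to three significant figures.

I_new/I_old ≈ 2.32

Before rotation:
Unpolarized light through the first polarizer → I₁ = ½ I₀, now polarized at 0°.
I₂ = I₁ cos²(69° − 0°) = 0.5 I₀ · cos²(69°) = 0.06421 I₀.
I₃ = I₂ cos²(118° − 69°) = 0.06421 I₀ · cos²(49°) = 0.02764 I₀.
After rotation:
Unpolarized light through the first polarizer → I₁ = ½ I₀, now polarized at 0°.
I₂ = I₁ cos²(69° − 0°) = 0.5 I₀ · cos²(69°) = 0.06421 I₀.
I₃ = I₂ cos²(70° − 69°) = 0.06421 I₀ · cos²(1°) = 0.06419 I₀.
Ratio = 0.06419 / 0.02764 = 2.323.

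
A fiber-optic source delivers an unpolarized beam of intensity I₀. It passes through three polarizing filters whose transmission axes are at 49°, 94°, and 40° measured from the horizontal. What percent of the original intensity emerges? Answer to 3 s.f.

≈ 8.64%

Unpolarized light through the first polarizer → I₁ = ½ I₀, now polarized at 49°.
I₂ = I₁ cos²(94° − 49°) = 0.5 I₀ · cos²(45°) = 0.25 I₀.
I₃ = I₂ cos²(40° − 94°) = 0.25 I₀ · cos²(54°) = 0.08637 I₀.
That is 8.637% of the incident intensity.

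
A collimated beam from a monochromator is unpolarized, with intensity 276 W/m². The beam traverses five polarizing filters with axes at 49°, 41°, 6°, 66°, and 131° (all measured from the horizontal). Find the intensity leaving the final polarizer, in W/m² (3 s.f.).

Unpolarized light through the first polarizer → I₁ = 276 W/m²/2 = 138 W/m², polarized at 49°.
I₂ = I₁ · cos²(8°) = 138 · 0.9806 = 135.3 W/m².
I₃ = I₂ · cos²(35°) = 135.3 · 0.671 = 90.81 W/m².
I₄ = I₃ · cos²(60°) = 90.81 · 0.25 = 22.7 W/m².
I₅ = I₄ · cos²(65°) = 22.7 · 0.1786 = 4.055 W/m².

I ≈ 4.05 W/m²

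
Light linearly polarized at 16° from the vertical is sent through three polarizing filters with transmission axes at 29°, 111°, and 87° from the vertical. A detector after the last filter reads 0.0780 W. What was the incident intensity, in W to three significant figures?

By Malus's law, I₁ = I₀ cos²(29° − 16°) = I₀ cos²(13°) = 0.9494 I₀.
I₂ = I₁ cos²(111° − 29°) = 0.9494 I₀ · cos²(82°) = 0.01839 I₀.
I₃ = I₂ cos²(87° − 111°) = 0.01839 I₀ · cos²(24°) = 0.01535 I₀.
So 0.0780 W = 0.01535 I₀, giving I₀ = 0.0780/0.01535 = 5.082 W.

I₀ ≈ 5.08 W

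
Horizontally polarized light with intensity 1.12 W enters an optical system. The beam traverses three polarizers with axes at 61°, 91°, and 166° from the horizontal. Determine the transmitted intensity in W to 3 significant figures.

I₁ = 1.12 W · cos²(61°) = 0.2632 W.
I₂ = I₁ · cos²(30°) = 0.2632 · 0.75 = 0.1974 W.
I₃ = I₂ · cos²(75°) = 0.1974 · 0.06699 = 0.01323 W.

I ≈ 0.0132 W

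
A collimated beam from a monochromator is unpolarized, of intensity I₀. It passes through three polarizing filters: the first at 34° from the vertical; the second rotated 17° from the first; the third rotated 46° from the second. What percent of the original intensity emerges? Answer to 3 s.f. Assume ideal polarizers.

Unpolarized light through the first polarizer → I₁ = ½ I₀, now polarized at 34°.
I₂ = I₁ cos²(17°) = 0.5 · 0.9145 I₀ = 0.4573 I₀.
I₃ = I₂ cos²(46°) = 0.4573 · 0.4826 I₀ = 0.2207 I₀.
That is 22.07% of the incident intensity.

≈ 22.1%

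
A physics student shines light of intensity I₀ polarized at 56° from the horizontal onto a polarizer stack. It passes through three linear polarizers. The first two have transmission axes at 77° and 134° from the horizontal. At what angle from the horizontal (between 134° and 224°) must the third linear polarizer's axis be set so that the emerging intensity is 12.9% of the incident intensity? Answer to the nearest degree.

I₁ = I₀ cos²(77° − 56°) = I₀ cos²(21°) = 0.8716 I₀.
I₂ = I₁ cos²(134° − 77°) = 0.8716 I₀ · cos²(57°) = 0.2585 I₀.
Need I₃/I₀ = 0.129, so cos²(θ − 134°) = 0.129 / 0.2585 = 0.499.
θ − 134° = arccos(√0.499) = 45.1°, giving θ ≈ 134 + 45.1 = 179.1°.

θ ≈ 179°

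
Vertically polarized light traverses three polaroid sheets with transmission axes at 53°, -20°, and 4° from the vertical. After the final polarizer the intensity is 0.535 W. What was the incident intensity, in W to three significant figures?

I₀ ≈ 20.7 W

I₁ = I₀ cos²(53° − 0°) = I₀ cos²(53°) = 0.3622 I₀.
I₂ = I₁ cos²(-20° − 53°) = 0.3622 I₀ · cos²(73°) = 0.03096 I₀.
I₃ = I₂ cos²(4° + 20°) = 0.03096 I₀ · cos²(24°) = 0.02584 I₀.
So 0.535 W = 0.02584 I₀, giving I₀ = 0.535/0.02584 = 20.71 W.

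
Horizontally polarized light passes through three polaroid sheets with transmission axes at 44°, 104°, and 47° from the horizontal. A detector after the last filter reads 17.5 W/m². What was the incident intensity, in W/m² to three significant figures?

I₀ ≈ 456 W/m²

By Malus's law, I₁ = I₀ cos²(44° − 0°) = I₀ cos²(44°) = 0.5174 I₀.
I₂ = I₁ cos²(104° − 44°) = 0.5174 I₀ · cos²(60°) = 0.1294 I₀.
I₃ = I₂ cos²(47° − 104°) = 0.1294 I₀ · cos²(57°) = 0.03837 I₀.
So 17.5 W/m² = 0.03837 I₀, giving I₀ = 17.5/0.03837 = 456 W/m².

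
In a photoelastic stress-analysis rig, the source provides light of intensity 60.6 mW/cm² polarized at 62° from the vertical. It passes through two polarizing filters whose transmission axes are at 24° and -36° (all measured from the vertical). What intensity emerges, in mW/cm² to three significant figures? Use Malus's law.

I ≈ 9.41 mW/cm²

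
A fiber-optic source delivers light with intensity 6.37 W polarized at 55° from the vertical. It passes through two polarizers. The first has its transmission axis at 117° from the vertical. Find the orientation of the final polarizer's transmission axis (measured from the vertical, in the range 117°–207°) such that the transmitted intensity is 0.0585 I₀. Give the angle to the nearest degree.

θ ≈ 176°

By Malus's law, I₁ = I₀ cos²(117° − 55°) = I₀ cos²(62°) = 0.2204 I₀.
Need I₂/I₀ = 0.0585, so cos²(θ − 117°) = 0.0585 / 0.2204 = 0.2654.
θ − 117° = arccos(√0.2654) = 59.0°, giving θ ≈ 117 + 59.0 = 176.0°.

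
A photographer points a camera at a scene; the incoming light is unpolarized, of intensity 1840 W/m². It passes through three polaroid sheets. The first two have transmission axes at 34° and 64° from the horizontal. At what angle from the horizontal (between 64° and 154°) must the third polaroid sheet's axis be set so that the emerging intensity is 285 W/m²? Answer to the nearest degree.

θ ≈ 114°

Unpolarized light through the first polarizer → I₁ = ½ I₀, now polarized at 34°.
I₂ = I₁ cos²(64° − 34°) = 0.5 I₀ · cos²(30°) = 0.375 I₀.
Target fraction: 285 / 1840 W/m² = 0.1549 of I₀.
Need I₃/I₀ = 0.1549, so cos²(θ − 64°) = 0.1549 / 0.375 = 0.413.
θ − 64° = arccos(√0.413) = 50.0°, giving θ ≈ 64 + 50.0 = 114.0°.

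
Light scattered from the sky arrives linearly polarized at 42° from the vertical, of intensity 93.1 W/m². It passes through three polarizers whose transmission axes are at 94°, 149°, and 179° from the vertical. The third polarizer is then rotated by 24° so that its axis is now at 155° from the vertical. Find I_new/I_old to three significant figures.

I_new/I_old ≈ 1.32

Before rotation:
I₁ = I₀ cos²(94° − 42°) = I₀ cos²(52°) = 0.379 I₀.
I₂ = I₁ cos²(149° − 94°) = 0.379 I₀ · cos²(55°) = 0.1247 I₀.
I₃ = I₂ cos²(179° − 149°) = 0.1247 I₀ · cos²(30°) = 0.09353 I₀.
After rotation:
I₁ = I₀ cos²(94° − 42°) = I₀ cos²(52°) = 0.379 I₀.
I₂ = I₁ cos²(149° − 94°) = 0.379 I₀ · cos²(55°) = 0.1247 I₀.
I₃ = I₂ cos²(155° − 149°) = 0.1247 I₀ · cos²(6°) = 0.1233 I₀.
Ratio = 0.1233 / 0.09353 = 1.319.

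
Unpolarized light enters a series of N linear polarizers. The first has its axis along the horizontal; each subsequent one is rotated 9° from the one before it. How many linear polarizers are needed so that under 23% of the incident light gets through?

N = 33

First polarizer halves the unpolarized light: factor 1/2.
Each further stage multiplies by cos²(9°) = 0.9755.
After N polarizers: T = 0.5·0.9755^(N−1). Require T < 0.23 ⇒ N−1 > ln(0.23/0.5)/ln(0.9755) = 31.34, so N−1 ≥ 32 and N = 33.
Check: N=33 gives T = 0.2263 < 0.23; N=32 gives T = 0.232.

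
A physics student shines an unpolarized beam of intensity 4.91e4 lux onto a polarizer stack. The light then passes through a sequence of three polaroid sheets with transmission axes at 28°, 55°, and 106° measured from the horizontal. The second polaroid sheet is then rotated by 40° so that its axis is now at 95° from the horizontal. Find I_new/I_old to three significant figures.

Before rotation:
Unpolarized light through the first polarizer → I₁ = ½ I₀, now polarized at 28°.
I₂ = I₁ cos²(55° − 28°) = 0.5 I₀ · cos²(27°) = 0.3969 I₀.
I₃ = I₂ cos²(106° − 55°) = 0.3969 I₀ · cos²(51°) = 0.1572 I₀.
After rotation:
Unpolarized light through the first polarizer → I₁ = ½ I₀, now polarized at 28°.
I₂ = I₁ cos²(95° − 28°) = 0.5 I₀ · cos²(67°) = 0.07634 I₀.
I₃ = I₂ cos²(106° − 95°) = 0.07634 I₀ · cos²(11°) = 0.07356 I₀.
Ratio = 0.07356 / 0.1572 = 0.4679.

I_new/I_old ≈ 0.468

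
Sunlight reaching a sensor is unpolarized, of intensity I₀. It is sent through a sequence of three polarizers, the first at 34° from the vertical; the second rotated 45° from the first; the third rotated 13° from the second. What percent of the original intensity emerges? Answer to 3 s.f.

Unpolarized light through the first polarizer → I₁ = ½ I₀, now polarized at 34°.
I₂ = I₁ cos²(45°) = 0.5 · 0.5 I₀ = 0.25 I₀.
I₃ = I₂ cos²(13°) = 0.25 · 0.9494 I₀ = 0.2373 I₀.
That is 23.73% of the incident intensity.

≈ 23.7%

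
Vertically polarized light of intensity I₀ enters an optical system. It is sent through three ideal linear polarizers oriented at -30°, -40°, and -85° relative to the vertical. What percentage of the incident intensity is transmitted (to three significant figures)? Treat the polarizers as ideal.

≈ 36.4%

By Malus's law, I₁ = I₀ cos²(-30° − 0°) = I₀ cos²(30°) = 0.75 I₀.
I₂ = I₁ cos²(-40° + 30°) = 0.75 I₀ · cos²(10°) = 0.7274 I₀.
I₃ = I₂ cos²(-85° + 40°) = 0.7274 I₀ · cos²(45°) = 0.3637 I₀.
That is 36.37% of the incident intensity.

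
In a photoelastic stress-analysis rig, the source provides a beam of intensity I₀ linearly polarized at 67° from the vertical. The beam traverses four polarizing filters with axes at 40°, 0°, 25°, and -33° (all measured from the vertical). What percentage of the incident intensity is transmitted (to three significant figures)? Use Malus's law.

≈ 10.7%

By Malus's law, I₁ = I₀ cos²(40° − 67°) = I₀ cos²(27°) = 0.7939 I₀.
I₂ = I₁ cos²(0° − 40°) = 0.7939 I₀ · cos²(40°) = 0.4659 I₀.
I₃ = I₂ cos²(25° − 0°) = 0.4659 I₀ · cos²(25°) = 0.3827 I₀.
I₄ = I₃ cos²(-33° − 25°) = 0.3827 I₀ · cos²(58°) = 0.1075 I₀.
That is 10.75% of the incident intensity.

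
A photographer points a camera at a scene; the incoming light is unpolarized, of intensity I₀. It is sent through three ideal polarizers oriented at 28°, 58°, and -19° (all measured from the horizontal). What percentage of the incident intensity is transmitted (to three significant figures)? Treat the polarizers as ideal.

≈ 1.90%

Unpolarized light through the first polarizer → I₁ = ½ I₀, now polarized at 28°.
I₂ = I₁ cos²(58° − 28°) = 0.5 I₀ · cos²(30°) = 0.375 I₀.
I₃ = I₂ cos²(-19° − 58°) = 0.375 I₀ · cos²(77°) = 0.01898 I₀.
That is 1.898% of the incident intensity.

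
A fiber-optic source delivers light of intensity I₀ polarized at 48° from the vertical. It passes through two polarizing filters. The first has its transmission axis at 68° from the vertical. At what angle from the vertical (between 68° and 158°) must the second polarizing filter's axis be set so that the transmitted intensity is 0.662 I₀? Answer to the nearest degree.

I₁ = I₀ cos²(68° − 48°) = I₀ cos²(20°) = 0.883 I₀.
Need I₂/I₀ = 0.662, so cos²(θ − 68°) = 0.662 / 0.883 = 0.7497.
θ − 68° = arccos(√0.7497) = 30.0°, giving θ ≈ 68 + 30.0 = 98.0°.

θ ≈ 98°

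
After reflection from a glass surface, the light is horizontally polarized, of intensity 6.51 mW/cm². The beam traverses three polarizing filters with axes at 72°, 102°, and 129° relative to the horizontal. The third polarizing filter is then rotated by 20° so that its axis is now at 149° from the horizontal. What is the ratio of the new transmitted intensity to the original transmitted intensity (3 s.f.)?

Before rotation:
I₁ = I₀ cos²(72° − 0°) = I₀ cos²(72°) = 0.09549 I₀.
I₂ = I₁ cos²(102° − 72°) = 0.09549 I₀ · cos²(30°) = 0.07162 I₀.
I₃ = I₂ cos²(129° − 102°) = 0.07162 I₀ · cos²(27°) = 0.05686 I₀.
After rotation:
I₁ = I₀ cos²(72° − 0°) = I₀ cos²(72°) = 0.09549 I₀.
I₂ = I₁ cos²(102° − 72°) = 0.09549 I₀ · cos²(30°) = 0.07162 I₀.
I₃ = I₂ cos²(149° − 102°) = 0.07162 I₀ · cos²(47°) = 0.03331 I₀.
Ratio = 0.03331 / 0.05686 = 0.5859.

I_new/I_old ≈ 0.586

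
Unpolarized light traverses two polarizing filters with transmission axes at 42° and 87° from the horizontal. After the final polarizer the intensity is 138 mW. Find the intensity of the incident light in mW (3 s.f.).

I₀ ≈ 552 mW

Unpolarized light through the first polarizer → I₁ = ½ I₀, now polarized at 42°.
I₂ = I₁ cos²(87° − 42°) = 0.5 I₀ · cos²(45°) = 0.25 I₀.
So 138 mW = 0.25 I₀, giving I₀ = 138/0.25 = 552 mW.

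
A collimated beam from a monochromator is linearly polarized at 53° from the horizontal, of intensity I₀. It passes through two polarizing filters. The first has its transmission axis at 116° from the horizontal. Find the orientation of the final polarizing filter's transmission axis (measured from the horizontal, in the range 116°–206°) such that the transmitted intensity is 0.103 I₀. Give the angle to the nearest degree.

θ ≈ 161°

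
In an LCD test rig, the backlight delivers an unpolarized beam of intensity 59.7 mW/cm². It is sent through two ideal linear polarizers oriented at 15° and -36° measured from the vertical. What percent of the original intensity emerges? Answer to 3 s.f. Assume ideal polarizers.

Unpolarized light through the first polarizer → I₁ = 59.7 mW/cm²/2 = 29.85 mW/cm², polarized at 15°.
I₂ = I₁ · cos²(51°) = 29.85 · 0.396 = 11.82 mW/cm².
That is 19.8% of the incident intensity.

≈ 19.8%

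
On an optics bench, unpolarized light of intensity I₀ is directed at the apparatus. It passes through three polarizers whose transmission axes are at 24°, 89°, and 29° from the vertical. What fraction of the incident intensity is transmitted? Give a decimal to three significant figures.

Unpolarized light through the first polarizer → I₁ = ½ I₀, now polarized at 24°.
I₂ = I₁ cos²(89° − 24°) = 0.5 I₀ · cos²(65°) = 0.0893 I₀.
I₃ = I₂ cos²(29° − 89°) = 0.0893 I₀ · cos²(60°) = 0.02233 I₀.
Transmitted fraction = 0.02233.

≈ 0.0223 I₀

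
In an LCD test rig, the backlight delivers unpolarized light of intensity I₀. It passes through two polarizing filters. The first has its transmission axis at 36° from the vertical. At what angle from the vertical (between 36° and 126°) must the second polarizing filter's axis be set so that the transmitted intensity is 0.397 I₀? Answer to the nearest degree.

θ ≈ 63°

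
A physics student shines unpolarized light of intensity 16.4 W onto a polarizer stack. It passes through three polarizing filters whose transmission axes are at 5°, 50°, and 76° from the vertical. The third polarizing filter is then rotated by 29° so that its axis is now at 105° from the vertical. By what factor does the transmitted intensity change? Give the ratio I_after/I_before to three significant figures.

I_new/I_old ≈ 0.407

Before rotation:
Unpolarized light through the first polarizer → I₁ = ½ I₀, now polarized at 5°.
I₂ = I₁ cos²(50° − 5°) = 0.5 I₀ · cos²(45°) = 0.25 I₀.
I₃ = I₂ cos²(76° − 50°) = 0.25 I₀ · cos²(26°) = 0.202 I₀.
After rotation:
Unpolarized light through the first polarizer → I₁ = ½ I₀, now polarized at 5°.
I₂ = I₁ cos²(50° − 5°) = 0.5 I₀ · cos²(45°) = 0.25 I₀.
I₃ = I₂ cos²(105° − 50°) = 0.25 I₀ · cos²(55°) = 0.08225 I₀.
Ratio = 0.08225 / 0.202 = 0.4073.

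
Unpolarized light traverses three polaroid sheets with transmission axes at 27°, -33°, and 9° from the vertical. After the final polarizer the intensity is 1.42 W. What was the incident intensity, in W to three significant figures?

Unpolarized light through the first polarizer → I₁ = ½ I₀, now polarized at 27°.
I₂ = I₁ cos²(-33° − 27°) = 0.5 I₀ · cos²(60°) = 0.125 I₀.
I₃ = I₂ cos²(9° + 33°) = 0.125 I₀ · cos²(42°) = 0.06903 I₀.
So 1.42 W = 0.06903 I₀, giving I₀ = 1.42/0.06903 = 20.57 W.

I₀ ≈ 20.6 W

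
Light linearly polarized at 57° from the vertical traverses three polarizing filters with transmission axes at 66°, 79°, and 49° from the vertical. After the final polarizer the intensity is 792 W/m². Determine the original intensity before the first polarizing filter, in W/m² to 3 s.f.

I₁ = I₀ cos²(66° − 57°) = I₀ cos²(9°) = 0.9755 I₀.
I₂ = I₁ cos²(79° − 66°) = 0.9755 I₀ · cos²(13°) = 0.9262 I₀.
I₃ = I₂ cos²(49° − 79°) = 0.9262 I₀ · cos²(30°) = 0.6946 I₀.
So 792 W/m² = 0.6946 I₀, giving I₀ = 792/0.6946 = 1140 W/m².

I₀ ≈ 1140 W/m²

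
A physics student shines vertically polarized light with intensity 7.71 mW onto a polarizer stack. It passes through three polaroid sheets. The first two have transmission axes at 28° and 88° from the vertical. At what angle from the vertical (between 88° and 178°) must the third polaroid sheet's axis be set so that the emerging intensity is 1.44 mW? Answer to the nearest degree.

I₁ = I₀ cos²(28° − 0°) = I₀ cos²(28°) = 0.7796 I₀.
I₂ = I₁ cos²(88° − 28°) = 0.7796 I₀ · cos²(60°) = 0.1949 I₀.
Target fraction: 1.44 / 7.71 mW = 0.1868 of I₀.
Need I₃/I₀ = 0.1868, so cos²(θ − 88°) = 0.1868 / 0.1949 = 0.9583.
θ − 88° = arccos(√0.9583) = 11.8°, giving θ ≈ 88 + 11.8 = 99.8°.

θ ≈ 100°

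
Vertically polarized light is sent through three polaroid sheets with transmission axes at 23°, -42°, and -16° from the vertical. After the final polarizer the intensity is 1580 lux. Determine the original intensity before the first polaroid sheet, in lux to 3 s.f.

By Malus's law, I₁ = I₀ cos²(23° − 0°) = I₀ cos²(23°) = 0.8473 I₀.
I₂ = I₁ cos²(-42° − 23°) = 0.8473 I₀ · cos²(65°) = 0.1513 I₀.
I₃ = I₂ cos²(-16° + 42°) = 0.1513 I₀ · cos²(26°) = 0.1223 I₀.
So 1580 lux = 0.1223 I₀, giving I₀ = 1580/0.1223 = 1.292e+04 lux.

I₀ ≈ 1.29e4 lux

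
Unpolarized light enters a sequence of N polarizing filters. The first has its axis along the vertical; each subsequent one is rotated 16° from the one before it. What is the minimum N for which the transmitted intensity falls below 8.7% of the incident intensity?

First polarizer halves the unpolarized light: factor 1/2.
Each further stage multiplies by cos²(16°) = 0.924.
After N polarizers: T = 0.5·0.924^(N−1). Require T < 0.087 ⇒ N−1 > ln(0.087/0.5)/ln(0.924) = 22.13, so N−1 ≥ 23 and N = 24.
Check: N=24 gives T = 0.08122 < 0.087; N=23 gives T = 0.0879.

N = 24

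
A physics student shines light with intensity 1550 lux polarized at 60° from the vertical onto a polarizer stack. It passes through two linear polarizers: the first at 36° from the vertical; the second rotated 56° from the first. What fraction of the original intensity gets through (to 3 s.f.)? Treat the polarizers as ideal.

I/I₀ ≈ 0.261

I₁ = 1550 lux · cos²(24°) = 1294 lux.
I₂ = I₁ · cos²(56°) = 1294 · 0.3127 = 404.5 lux.
Transmitted fraction = 0.261.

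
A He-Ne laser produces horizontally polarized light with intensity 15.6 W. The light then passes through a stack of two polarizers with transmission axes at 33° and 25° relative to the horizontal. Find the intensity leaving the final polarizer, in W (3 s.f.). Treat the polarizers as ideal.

I ≈ 10.8 W

I₁ = 15.6 W · cos²(33°) = 10.97 W.
I₂ = I₁ · cos²(8°) = 10.97 · 0.9806 = 10.76 W.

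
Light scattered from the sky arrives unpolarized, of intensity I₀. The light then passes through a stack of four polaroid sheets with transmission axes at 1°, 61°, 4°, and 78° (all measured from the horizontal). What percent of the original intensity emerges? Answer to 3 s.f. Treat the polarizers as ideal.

≈ 0.282%

Unpolarized light through the first polarizer → I₁ = ½ I₀, now polarized at 1°.
I₂ = I₁ cos²(61° − 1°) = 0.5 I₀ · cos²(60°) = 0.125 I₀.
I₃ = I₂ cos²(4° − 61°) = 0.125 I₀ · cos²(57°) = 0.03708 I₀.
I₄ = I₃ cos²(78° − 4°) = 0.03708 I₀ · cos²(74°) = 0.002817 I₀.
That is 0.2817% of the incident intensity.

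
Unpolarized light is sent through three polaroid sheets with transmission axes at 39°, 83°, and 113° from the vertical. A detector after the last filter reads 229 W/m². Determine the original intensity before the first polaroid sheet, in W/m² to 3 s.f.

Unpolarized light through the first polarizer → I₁ = ½ I₀, now polarized at 39°.
I₂ = I₁ cos²(83° − 39°) = 0.5 I₀ · cos²(44°) = 0.2587 I₀.
I₃ = I₂ cos²(113° − 83°) = 0.2587 I₀ · cos²(30°) = 0.194 I₀.
So 229 W/m² = 0.194 I₀, giving I₀ = 229/0.194 = 1180 W/m².

I₀ ≈ 1180 W/m²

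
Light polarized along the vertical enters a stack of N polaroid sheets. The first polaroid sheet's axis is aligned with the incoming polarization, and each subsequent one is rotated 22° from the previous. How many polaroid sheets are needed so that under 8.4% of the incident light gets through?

First polarizer is aligned with the polarization: full transmission.
Each further stage multiplies by cos²(22°) = 0.8597.
After N polarizers: T = 0.8597^(N−1). Require T < 0.084 ⇒ N−1 > ln(0.084)/ln(0.8597) = 16.38, so N−1 ≥ 17 and N = 18.
Check: N=18 gives T = 0.0765 < 0.084; N=17 gives T = 0.08898.

N = 18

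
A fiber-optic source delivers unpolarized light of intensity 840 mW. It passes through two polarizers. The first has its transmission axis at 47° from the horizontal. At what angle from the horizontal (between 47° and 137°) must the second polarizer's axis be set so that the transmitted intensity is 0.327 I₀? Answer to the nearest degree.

θ ≈ 83°

Unpolarized light through the first polarizer → I₁ = ½ I₀, now polarized at 47°.
Need I₂/I₀ = 0.327, so cos²(θ − 47°) = 0.327 / 0.5 = 0.654.
θ − 47° = arccos(√0.654) = 36.0°, giving θ ≈ 47 + 36.0 = 83.0°.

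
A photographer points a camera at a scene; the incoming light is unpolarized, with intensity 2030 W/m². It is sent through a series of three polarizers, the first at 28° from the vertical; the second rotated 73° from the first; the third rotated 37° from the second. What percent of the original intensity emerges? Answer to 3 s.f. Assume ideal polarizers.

≈ 2.73%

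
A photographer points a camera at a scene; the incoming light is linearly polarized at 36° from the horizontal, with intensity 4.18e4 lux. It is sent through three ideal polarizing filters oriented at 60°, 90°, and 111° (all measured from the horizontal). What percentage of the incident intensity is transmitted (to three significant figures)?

≈ 54.6%

By Malus's law, I₁ = 4.18e4 lux · cos²(24°) = 3.488e+04 lux.
I₂ = I₁ · cos²(30°) = 3.488e+04 · 0.75 = 2.616e+04 lux.
I₃ = I₂ · cos²(21°) = 2.616e+04 · 0.8716 = 2.28e+04 lux.
That is 54.55% of the incident intensity.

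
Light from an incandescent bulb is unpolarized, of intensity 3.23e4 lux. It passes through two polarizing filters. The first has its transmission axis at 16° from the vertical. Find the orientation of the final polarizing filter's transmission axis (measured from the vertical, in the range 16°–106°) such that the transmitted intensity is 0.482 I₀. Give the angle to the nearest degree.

Unpolarized light through the first polarizer → I₁ = ½ I₀, now polarized at 16°.
Need I₂/I₀ = 0.482, so cos²(θ − 16°) = 0.482 / 0.5 = 0.964.
θ − 16° = arccos(√0.964) = 10.9°, giving θ ≈ 16 + 10.9 = 26.9°.

θ ≈ 27°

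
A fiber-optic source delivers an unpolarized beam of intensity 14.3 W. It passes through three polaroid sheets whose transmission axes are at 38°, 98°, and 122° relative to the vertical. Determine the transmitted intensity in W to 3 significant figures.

I ≈ 1.49 W

Unpolarized light through the first polarizer → I₁ = 14.3 W/2 = 7.15 W, polarized at 38°.
I₂ = I₁ · cos²(60°) = 7.15 · 0.25 = 1.788 W.
I₃ = I₂ · cos²(24°) = 1.788 · 0.8346 = 1.492 W.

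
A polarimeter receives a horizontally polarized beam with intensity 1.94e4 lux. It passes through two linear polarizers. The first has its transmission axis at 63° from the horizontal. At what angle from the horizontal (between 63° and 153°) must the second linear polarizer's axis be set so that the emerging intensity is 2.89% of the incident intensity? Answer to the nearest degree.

I₁ = I₀ cos²(63° − 0°) = I₀ cos²(63°) = 0.2061 I₀.
Need I₂/I₀ = 0.0289, so cos²(θ − 63°) = 0.0289 / 0.2061 = 0.1402.
θ − 63° = arccos(√0.1402) = 68.0°, giving θ ≈ 63 + 68.0 = 131.0°.

θ ≈ 131°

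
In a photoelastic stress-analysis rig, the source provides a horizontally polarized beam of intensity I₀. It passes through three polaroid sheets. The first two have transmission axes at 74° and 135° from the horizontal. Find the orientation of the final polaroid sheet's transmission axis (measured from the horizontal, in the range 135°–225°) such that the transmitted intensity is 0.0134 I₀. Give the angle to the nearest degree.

θ ≈ 165°

By Malus's law, I₁ = I₀ cos²(74° − 0°) = I₀ cos²(74°) = 0.07598 I₀.
I₂ = I₁ cos²(135° − 74°) = 0.07598 I₀ · cos²(61°) = 0.01786 I₀.
Need I₃/I₀ = 0.0134, so cos²(θ − 135°) = 0.0134 / 0.01786 = 0.7504.
θ − 135° = arccos(√0.7504) = 30.0°, giving θ ≈ 135 + 30.0 = 165.0°.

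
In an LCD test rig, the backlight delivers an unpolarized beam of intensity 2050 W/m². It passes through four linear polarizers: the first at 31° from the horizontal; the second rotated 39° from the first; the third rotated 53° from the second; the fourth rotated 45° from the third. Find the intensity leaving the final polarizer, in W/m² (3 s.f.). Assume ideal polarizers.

I ≈ 112 W/m²

Unpolarized light through the first polarizer → I₁ = 2050 W/m²/2 = 1025 W/m², polarized at 31°.
I₂ = I₁ · cos²(39°) = 1025 · 0.604 = 619.1 W/m².
I₃ = I₂ · cos²(53°) = 619.1 · 0.3622 = 224.2 W/m².
I₄ = I₃ · cos²(45°) = 224.2 · 0.5 = 112.1 W/m².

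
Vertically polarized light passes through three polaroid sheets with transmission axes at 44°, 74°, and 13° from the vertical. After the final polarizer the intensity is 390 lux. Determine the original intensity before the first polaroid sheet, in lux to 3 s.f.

I₀ ≈ 4280 lux

By Malus's law, I₁ = I₀ cos²(44° − 0°) = I₀ cos²(44°) = 0.5174 I₀.
I₂ = I₁ cos²(74° − 44°) = 0.5174 I₀ · cos²(30°) = 0.3881 I₀.
I₃ = I₂ cos²(13° − 74°) = 0.3881 I₀ · cos²(61°) = 0.09122 I₀.
So 390 lux = 0.09122 I₀, giving I₀ = 390/0.09122 = 4276 lux.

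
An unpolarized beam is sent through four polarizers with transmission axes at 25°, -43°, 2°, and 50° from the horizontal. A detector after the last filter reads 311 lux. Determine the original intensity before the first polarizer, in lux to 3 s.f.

Unpolarized light through the first polarizer → I₁ = ½ I₀, now polarized at 25°.
I₂ = I₁ cos²(-43° − 25°) = 0.5 I₀ · cos²(68°) = 0.07017 I₀.
I₃ = I₂ cos²(2° + 43°) = 0.07017 I₀ · cos²(45°) = 0.03508 I₀.
I₄ = I₃ cos²(50° − 2°) = 0.03508 I₀ · cos²(48°) = 0.01571 I₀.
So 311 lux = 0.01571 I₀, giving I₀ = 311/0.01571 = 1.98e+04 lux.

I₀ ≈ 1.98e4 lux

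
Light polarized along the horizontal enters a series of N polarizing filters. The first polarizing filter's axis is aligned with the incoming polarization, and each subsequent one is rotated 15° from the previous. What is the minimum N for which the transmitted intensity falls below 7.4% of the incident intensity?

N = 39

First polarizer is aligned with the polarization: full transmission.
Each further stage multiplies by cos²(15°) = 0.933.
After N polarizers: T = 0.933^(N−1). Require T < 0.074 ⇒ N−1 > ln(0.074)/ln(0.933) = 37.55, so N−1 ≥ 38 and N = 39.
Check: N=39 gives T = 0.07173 < 0.074; N=38 gives T = 0.07688.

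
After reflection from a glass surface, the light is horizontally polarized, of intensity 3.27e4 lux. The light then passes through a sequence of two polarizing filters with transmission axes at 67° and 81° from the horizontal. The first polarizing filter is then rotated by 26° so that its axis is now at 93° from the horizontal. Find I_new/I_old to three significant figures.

I_new/I_old ≈ 0.0182

Before rotation:
I₁ = I₀ cos²(67° − 0°) = I₀ cos²(67°) = 0.1527 I₀.
I₂ = I₁ cos²(81° − 67°) = 0.1527 I₀ · cos²(14°) = 0.1437 I₀.
After rotation:
I₁ = I₀ cos²(93° − 0°) = I₀ cos²(87°) = 0.002739 I₀.
I₂ = I₁ cos²(81° − 93°) = 0.002739 I₀ · cos²(12°) = 0.002621 I₀.
Ratio = 0.002621 / 0.1437 = 0.01823.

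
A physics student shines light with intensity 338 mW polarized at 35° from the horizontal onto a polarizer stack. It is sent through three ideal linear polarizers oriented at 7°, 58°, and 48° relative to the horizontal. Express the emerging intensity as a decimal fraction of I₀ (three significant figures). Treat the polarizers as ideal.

I/I₀ ≈ 0.299

By Malus's law, I₁ = 338 mW · cos²(28°) = 263.5 mW.
I₂ = I₁ · cos²(51°) = 263.5 · 0.396 = 104.4 mW.
I₃ = I₂ · cos²(10°) = 104.4 · 0.9698 = 101.2 mW.
Transmitted fraction = 0.2994.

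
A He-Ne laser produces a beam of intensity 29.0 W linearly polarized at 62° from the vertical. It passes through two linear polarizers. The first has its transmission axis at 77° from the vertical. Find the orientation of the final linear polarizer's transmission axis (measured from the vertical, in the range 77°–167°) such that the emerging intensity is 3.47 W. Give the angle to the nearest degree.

By Malus's law, I₁ = I₀ cos²(77° − 62°) = I₀ cos²(15°) = 0.933 I₀.
Target fraction: 3.47 / 29.0 W = 0.1197 of I₀.
Need I₂/I₀ = 0.1197, so cos²(θ − 77°) = 0.1197 / 0.933 = 0.1282.
θ − 77° = arccos(√0.1282) = 69.0°, giving θ ≈ 77 + 69.0 = 146.0°.

θ ≈ 146°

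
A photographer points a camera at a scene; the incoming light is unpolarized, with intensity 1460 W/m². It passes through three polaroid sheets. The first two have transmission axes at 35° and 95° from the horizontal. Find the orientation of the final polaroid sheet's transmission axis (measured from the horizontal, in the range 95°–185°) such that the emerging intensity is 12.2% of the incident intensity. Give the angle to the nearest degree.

θ ≈ 104°

Unpolarized light through the first polarizer → I₁ = ½ I₀, now polarized at 35°.
I₂ = I₁ cos²(95° − 35°) = 0.5 I₀ · cos²(60°) = 0.125 I₀.
Need I₃/I₀ = 0.122, so cos²(θ − 95°) = 0.122 / 0.125 = 0.976.
θ − 95° = arccos(√0.976) = 8.9°, giving θ ≈ 95 + 8.9 = 103.9°.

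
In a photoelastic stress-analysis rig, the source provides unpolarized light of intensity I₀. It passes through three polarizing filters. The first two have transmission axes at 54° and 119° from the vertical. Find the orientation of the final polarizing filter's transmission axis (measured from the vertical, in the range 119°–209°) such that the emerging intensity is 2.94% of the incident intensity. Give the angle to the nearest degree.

θ ≈ 174°

Unpolarized light through the first polarizer → I₁ = ½ I₀, now polarized at 54°.
I₂ = I₁ cos²(119° − 54°) = 0.5 I₀ · cos²(65°) = 0.0893 I₀.
Need I₃/I₀ = 0.0294, so cos²(θ − 119°) = 0.0294 / 0.0893 = 0.3292.
θ − 119° = arccos(√0.3292) = 55.0°, giving θ ≈ 119 + 55.0 = 174.0°.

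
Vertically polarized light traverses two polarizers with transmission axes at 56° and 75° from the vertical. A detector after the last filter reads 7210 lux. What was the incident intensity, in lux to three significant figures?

I₀ ≈ 2.58e4 lux

By Malus's law, I₁ = I₀ cos²(56° − 0°) = I₀ cos²(56°) = 0.3127 I₀.
I₂ = I₁ cos²(75° − 56°) = 0.3127 I₀ · cos²(19°) = 0.2796 I₀.
So 7210 lux = 0.2796 I₀, giving I₀ = 7210/0.2796 = 2.579e+04 lux.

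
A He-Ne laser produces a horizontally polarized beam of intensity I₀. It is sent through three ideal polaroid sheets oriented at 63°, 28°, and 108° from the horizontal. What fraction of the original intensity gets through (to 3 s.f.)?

≈ 0.00417 I₀

I₁ = I₀ cos²(63° − 0°) = I₀ cos²(63°) = 0.2061 I₀.
I₂ = I₁ cos²(28° − 63°) = 0.2061 I₀ · cos²(35°) = 0.1383 I₀.
I₃ = I₂ cos²(108° − 28°) = 0.1383 I₀ · cos²(80°) = 0.00417 I₀.
Transmitted fraction = 0.00417.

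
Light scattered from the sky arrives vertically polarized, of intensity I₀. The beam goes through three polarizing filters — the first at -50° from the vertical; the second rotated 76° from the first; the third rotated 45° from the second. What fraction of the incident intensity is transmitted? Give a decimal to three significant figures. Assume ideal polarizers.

I₁ = I₀ cos²(-50° − 0°) = I₀ cos²(50°) = 0.4132 I₀.
I₂ = I₁ cos²(76°) = 0.4132 · 0.05853 I₀ = 0.02418 I₀.
I₃ = I₂ cos²(45°) = 0.02418 · 0.5 I₀ = 0.01209 I₀.
Transmitted fraction = 0.01209.

≈ 0.0121 I₀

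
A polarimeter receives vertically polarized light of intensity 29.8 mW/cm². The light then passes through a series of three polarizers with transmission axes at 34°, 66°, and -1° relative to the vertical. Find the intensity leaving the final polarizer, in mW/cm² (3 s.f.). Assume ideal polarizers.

I₁ = 29.8 mW/cm² · cos²(34°) = 20.48 mW/cm².
I₂ = I₁ · cos²(32°) = 20.48 · 0.7192 = 14.73 mW/cm².
I₃ = I₂ · cos²(67°) = 14.73 · 0.1527 = 2.249 mW/cm².

I ≈ 2.25 mW/cm²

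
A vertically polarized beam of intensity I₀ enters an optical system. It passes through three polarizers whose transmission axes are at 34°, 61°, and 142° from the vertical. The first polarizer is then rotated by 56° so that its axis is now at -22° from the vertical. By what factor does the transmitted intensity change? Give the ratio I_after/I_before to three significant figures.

I_new/I_old ≈ 0.0234

Before rotation:
I₁ = I₀ cos²(34° − 0°) = I₀ cos²(34°) = 0.6873 I₀.
I₂ = I₁ cos²(61° − 34°) = 0.6873 I₀ · cos²(27°) = 0.5456 I₀.
I₃ = I₂ cos²(142° − 61°) = 0.5456 I₀ · cos²(81°) = 0.01335 I₀.
After rotation:
I₁ = I₀ cos²(-22° − 0°) = I₀ cos²(22°) = 0.8597 I₀.
I₂ = I₁ cos²(61° + 22°) = 0.8597 I₀ · cos²(83°) = 0.01277 I₀.
I₃ = I₂ cos²(142° − 61°) = 0.01277 I₀ · cos²(81°) = 0.0003125 I₀.
Ratio = 0.0003125 / 0.01335 = 0.0234.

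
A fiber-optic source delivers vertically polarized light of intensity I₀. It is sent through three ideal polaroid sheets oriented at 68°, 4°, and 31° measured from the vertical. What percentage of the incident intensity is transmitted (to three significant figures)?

By Malus's law, I₁ = I₀ cos²(68° − 0°) = I₀ cos²(68°) = 0.1403 I₀.
I₂ = I₁ cos²(4° − 68°) = 0.1403 I₀ · cos²(64°) = 0.02697 I₀.
I₃ = I₂ cos²(31° − 4°) = 0.02697 I₀ · cos²(27°) = 0.02141 I₀.
That is 2.141% of the incident intensity.

≈ 2.14%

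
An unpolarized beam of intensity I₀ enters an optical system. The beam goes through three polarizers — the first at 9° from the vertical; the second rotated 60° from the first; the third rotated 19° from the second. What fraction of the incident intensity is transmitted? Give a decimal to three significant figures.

Unpolarized light through the first polarizer → I₁ = ½ I₀, now polarized at 9°.
I₂ = I₁ cos²(60°) = 0.5 · 0.25 I₀ = 0.125 I₀.
I₃ = I₂ cos²(19°) = 0.125 · 0.894 I₀ = 0.1118 I₀.
Transmitted fraction = 0.1118.

≈ 0.112 I₀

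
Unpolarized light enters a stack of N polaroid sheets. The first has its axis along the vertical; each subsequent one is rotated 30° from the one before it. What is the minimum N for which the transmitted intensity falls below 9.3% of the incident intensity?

First polarizer halves the unpolarized light: factor 1/2.
Each further stage multiplies by cos²(30°) = 0.75.
After N polarizers: T = 0.5·0.75^(N−1). Require T < 0.093 ⇒ N−1 > ln(0.093/0.5)/ln(0.75) = 5.85, so N−1 ≥ 6 and N = 7.
Check: N=7 gives T = 0.08899 < 0.093; N=6 gives T = 0.1187.

N = 7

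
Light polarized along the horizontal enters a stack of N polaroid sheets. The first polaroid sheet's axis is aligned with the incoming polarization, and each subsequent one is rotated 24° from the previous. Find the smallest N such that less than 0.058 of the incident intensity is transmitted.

N = 17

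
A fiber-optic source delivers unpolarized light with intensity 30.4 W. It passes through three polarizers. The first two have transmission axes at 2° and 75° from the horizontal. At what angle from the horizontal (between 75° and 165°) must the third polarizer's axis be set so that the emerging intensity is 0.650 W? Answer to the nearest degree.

Unpolarized light through the first polarizer → I₁ = ½ I₀, now polarized at 2°.
I₂ = I₁ cos²(75° − 2°) = 0.5 I₀ · cos²(73°) = 0.04274 I₀.
Target fraction: 0.650 / 30.4 W = 0.02138 of I₀.
Need I₃/I₀ = 0.02138, so cos²(θ − 75°) = 0.02138 / 0.04274 = 0.5003.
θ − 75° = arccos(√0.5003) = 45.0°, giving θ ≈ 75 + 45.0 = 120.0°.

θ ≈ 120°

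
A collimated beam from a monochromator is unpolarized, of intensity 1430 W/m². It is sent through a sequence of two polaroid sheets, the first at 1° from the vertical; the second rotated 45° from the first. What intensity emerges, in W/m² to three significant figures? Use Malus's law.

Unpolarized light through the first polarizer → I₁ = 1430 W/m²/2 = 715 W/m², polarized at 1°.
I₂ = I₁ · cos²(45°) = 715 · 0.5 = 357.5 W/m².

I ≈ 358 W/m²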